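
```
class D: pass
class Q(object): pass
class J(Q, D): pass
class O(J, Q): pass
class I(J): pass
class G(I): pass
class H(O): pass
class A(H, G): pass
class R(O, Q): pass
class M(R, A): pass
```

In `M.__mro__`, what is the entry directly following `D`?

object

L[M] = M + merge(L[R], L[A], [R A])
  take R:  [R O J Q D object] + [A H O G I J Q D object] + [R A]
  take A:  [O J Q D object] + [A H O G I J Q D object] + [A]
  take H:  [O J Q D object] + [H O G I J Q D object]
  take O:  [O J Q D object] + [O G I J Q D object]
  take G:  [J Q D object] + [G I J Q D object]
  take I:  [J Q D object] + [I J Q D object]
  take J:  [J Q D object] + [J Q D object]
  take Q:  [Q D object] + [Q D object]
  take D:  [D object] + [D object]
  take object:  [object] + [object]
MRO: M R A H O G I J Q D object
D is at position 9; next is object.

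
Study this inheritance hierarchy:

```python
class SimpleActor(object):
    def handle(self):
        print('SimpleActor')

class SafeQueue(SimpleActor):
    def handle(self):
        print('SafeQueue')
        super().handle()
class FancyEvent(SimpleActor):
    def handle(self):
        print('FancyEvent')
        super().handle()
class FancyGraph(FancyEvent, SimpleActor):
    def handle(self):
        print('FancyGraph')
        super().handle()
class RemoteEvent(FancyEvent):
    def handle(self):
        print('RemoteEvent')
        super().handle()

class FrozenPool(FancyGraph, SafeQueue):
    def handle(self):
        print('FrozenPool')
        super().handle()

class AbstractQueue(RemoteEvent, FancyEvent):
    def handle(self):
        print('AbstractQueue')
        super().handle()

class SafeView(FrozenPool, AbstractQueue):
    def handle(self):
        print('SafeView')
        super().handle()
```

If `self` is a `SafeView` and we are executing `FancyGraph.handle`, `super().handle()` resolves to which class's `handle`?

AbstractQueue

L[SafeView] = SafeView + merge(L[FrozenPool], L[AbstractQueue], [FrozenPool AbstractQueue])
  take FrozenPool:  [FrozenPool FancyGraph FancyEvent SafeQueue SimpleActor object] + [AbstractQueue RemoteEvent FancyEvent SimpleActor object] + [FrozenPool AbstractQueue]
  take FancyGraph:  [FancyGraph FancyEvent SafeQueue SimpleActor object] + [AbstractQueue RemoteEvent FancyEvent SimpleActor object] + [AbstractQueue]
  take AbstractQueue:  [FancyEvent SafeQueue SimpleActor object] + [AbstractQueue RemoteEvent FancyEvent SimpleActor object] + [AbstractQueue]
  take RemoteEvent:  [FancyEvent SafeQueue SimpleActor object] + [RemoteEvent FancyEvent SimpleActor object]
  take FancyEvent:  [FancyEvent SafeQueue SimpleActor object] + [FancyEvent SimpleActor object]
  take SafeQueue:  [SafeQueue SimpleActor object] + [SimpleActor object]
  take SimpleActor:  [SimpleActor object] + [SimpleActor object]
  take object:  [object] + [object]
MRO: SafeView FrozenPool FancyGraph AbstractQueue RemoteEvent FancyEvent SafeQueue SimpleActor object
super() in FancyGraph.handle on a SafeView instance goes to the class after FancyGraph in SafeView's MRO: AbstractQueue.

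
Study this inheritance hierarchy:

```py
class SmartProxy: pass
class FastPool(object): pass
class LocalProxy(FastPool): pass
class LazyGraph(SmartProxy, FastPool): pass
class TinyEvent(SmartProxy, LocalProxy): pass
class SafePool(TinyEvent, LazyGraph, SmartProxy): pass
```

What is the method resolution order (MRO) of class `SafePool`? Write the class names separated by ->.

SafePool -> TinyEvent -> LazyGraph -> SmartProxy -> LocalProxy -> FastPool -> object

L[SafePool] = SafePool + merge(L[TinyEvent], L[LazyGraph], L[SmartProxy], [TinyEvent LazyGraph SmartProxy])
  take TinyEvent:  [TinyEvent SmartProxy LocalProxy FastPool object] + [LazyGraph SmartProxy FastPool object] + [SmartProxy object] + [TinyEvent LazyGraph SmartProxy]
  take LazyGraph:  [SmartProxy LocalProxy FastPool object] + [LazyGraph SmartProxy FastPool object] + [SmartProxy object] + [LazyGraph SmartProxy]
  take SmartProxy:  [SmartProxy LocalProxy FastPool object] + [SmartProxy FastPool object] + [SmartProxy object] + [SmartProxy]
  take LocalProxy:  [LocalProxy FastPool object] + [FastPool object] + [object]
  take FastPool:  [FastPool object] + [FastPool object] + [object]
  take object:  [object] + [object] + [object]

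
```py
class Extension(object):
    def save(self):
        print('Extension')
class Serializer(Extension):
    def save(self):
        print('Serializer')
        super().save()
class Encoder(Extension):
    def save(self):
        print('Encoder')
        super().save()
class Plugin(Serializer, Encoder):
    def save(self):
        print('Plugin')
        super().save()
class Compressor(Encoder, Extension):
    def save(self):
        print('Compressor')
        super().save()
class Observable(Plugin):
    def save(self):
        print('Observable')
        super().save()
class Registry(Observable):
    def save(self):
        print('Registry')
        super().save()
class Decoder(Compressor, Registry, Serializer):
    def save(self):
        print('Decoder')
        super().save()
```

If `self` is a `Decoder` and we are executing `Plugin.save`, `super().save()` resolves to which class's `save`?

L[Decoder] = Decoder + merge(L[Compressor], L[Registry], L[Serializer], [Compressor Registry Serializer])
  take Compressor:  [Compressor Encoder Extension object] + [Registry Observable Plugin Serializer Encoder Extension object] + [Serializer Extension object] + [Compressor Registry Serializer]
  take Registry:  [Encoder Extension object] + [Registry Observable Plugin Serializer Encoder Extension object] + [Serializer Extension object] + [Registry Serializer]
  take Observable:  [Encoder Extension object] + [Observable Plugin Serializer Encoder Extension object] + [Serializer Extension object] + [Serializer]
  take Plugin:  [Encoder Extension object] + [Plugin Serializer Encoder Extension object] + [Serializer Extension object] + [Serializer]
  take Serializer:  [Encoder Extension object] + [Serializer Encoder Extension object] + [Serializer Extension object] + [Serializer]
  take Encoder:  [Encoder Extension object] + [Encoder Extension object] + [Extension object]
  take Extension:  [Extension object] + [Extension object] + [Extension object]
  take object:  [object] + [object] + [object]
MRO: Decoder Compressor Registry Observable Plugin Serializer Encoder Extension object
super() in Plugin.save on a Decoder instance goes to the class after Plugin in Decoder's MRO: Serializer.

Serializer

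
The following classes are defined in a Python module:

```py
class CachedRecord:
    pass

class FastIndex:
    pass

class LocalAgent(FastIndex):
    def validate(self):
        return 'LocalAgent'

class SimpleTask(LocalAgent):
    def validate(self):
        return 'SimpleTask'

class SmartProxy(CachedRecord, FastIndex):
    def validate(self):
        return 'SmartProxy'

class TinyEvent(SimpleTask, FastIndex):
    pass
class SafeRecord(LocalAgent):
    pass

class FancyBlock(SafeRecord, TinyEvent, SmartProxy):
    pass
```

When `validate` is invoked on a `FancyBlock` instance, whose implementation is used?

SimpleTask

L[FancyBlock] = FancyBlock + merge(L[SafeRecord], L[TinyEvent], L[SmartProxy], [SafeRecord TinyEvent SmartProxy])
  take SafeRecord:  [SafeRecord LocalAgent FastIndex object] + [TinyEvent SimpleTask LocalAgent FastIndex object] + [SmartProxy CachedRecord FastIndex object] + [SafeRecord TinyEvent SmartProxy]
  take TinyEvent:  [LocalAgent FastIndex object] + [TinyEvent SimpleTask LocalAgent FastIndex object] + [SmartProxy CachedRecord FastIndex object] + [TinyEvent SmartProxy]
  take SimpleTask:  [LocalAgent FastIndex object] + [SimpleTask LocalAgent FastIndex object] + [SmartProxy CachedRecord FastIndex object] + [SmartProxy]
  take LocalAgent:  [LocalAgent FastIndex object] + [LocalAgent FastIndex object] + [SmartProxy CachedRecord FastIndex object] + [SmartProxy]
  take SmartProxy:  [FastIndex object] + [FastIndex object] + [SmartProxy CachedRecord FastIndex object] + [SmartProxy]
  take CachedRecord:  [FastIndex object] + [FastIndex object] + [CachedRecord FastIndex object]
  take FastIndex:  [FastIndex object] + [FastIndex object] + [FastIndex object]
  take object:  [object] + [object] + [object]
MRO: FancyBlock SafeRecord TinyEvent SimpleTask LocalAgent SmartProxy CachedRecord FastIndex object
validate is defined in: LocalAgent, SimpleTask, SmartProxy. First along the MRO is SimpleTask.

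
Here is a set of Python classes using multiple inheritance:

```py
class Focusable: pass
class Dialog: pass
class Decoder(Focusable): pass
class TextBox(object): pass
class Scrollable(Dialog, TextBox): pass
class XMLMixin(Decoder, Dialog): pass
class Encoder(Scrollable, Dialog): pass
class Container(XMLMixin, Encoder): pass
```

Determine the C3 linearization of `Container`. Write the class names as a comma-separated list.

Container, XMLMixin, Decoder, Focusable, Encoder, Scrollable, Dialog, TextBox, object

L[Container] = Container + merge(L[XMLMixin], L[Encoder], [XMLMixin Encoder])
  take XMLMixin:  [XMLMixin Decoder Focusable Dialog object] + [Encoder Scrollable Dialog TextBox object] + [XMLMixin Encoder]
  take Decoder:  [Decoder Focusable Dialog object] + [Encoder Scrollable Dialog TextBox object] + [Encoder]
  take Focusable:  [Focusable Dialog object] + [Encoder Scrollable Dialog TextBox object] + [Encoder]
  take Encoder:  [Dialog object] + [Encoder Scrollable Dialog TextBox object] + [Encoder]
  take Scrollable:  [Dialog object] + [Scrollable Dialog TextBox object]
  take Dialog:  [Dialog object] + [Dialog TextBox object]
  take TextBox:  [object] + [TextBox object]
  take object:  [object] + [object]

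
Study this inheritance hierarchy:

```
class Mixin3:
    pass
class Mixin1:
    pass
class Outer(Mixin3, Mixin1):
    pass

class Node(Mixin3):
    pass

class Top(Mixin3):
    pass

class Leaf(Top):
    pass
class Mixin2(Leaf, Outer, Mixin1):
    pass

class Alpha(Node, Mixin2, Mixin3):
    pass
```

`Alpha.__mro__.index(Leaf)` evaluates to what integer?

L[Alpha] = Alpha + merge(L[Node], L[Mixin2], L[Mixin3], [Node Mixin2 Mixin3])
  take Node:  [Node Mixin3 object] + [Mixin2 Leaf Top Outer Mixin3 Mixin1 object] + [Mixin3 object] + [Node Mixin2 Mixin3]
  take Mixin2:  [Mixin3 object] + [Mixin2 Leaf Top Outer Mixin3 Mixin1 object] + [Mixin3 object] + [Mixin2 Mixin3]
  take Leaf:  [Mixin3 object] + [Leaf Top Outer Mixin3 Mixin1 object] + [Mixin3 object] + [Mixin3]
  take Top:  [Mixin3 object] + [Top Outer Mixin3 Mixin1 object] + [Mixin3 object] + [Mixin3]
  take Outer:  [Mixin3 object] + [Outer Mixin3 Mixin1 object] + [Mixin3 object] + [Mixin3]
  take Mixin3:  [Mixin3 object] + [Mixin3 Mixin1 object] + [Mixin3 object] + [Mixin3]
  take Mixin1:  [object] + [Mixin1 object] + [object]
  take object:  [object] + [object] + [object]
MRO: Alpha Node Mixin2 Leaf Top Outer Mixin3 Mixin1 object
Leaf sits at index 3.

3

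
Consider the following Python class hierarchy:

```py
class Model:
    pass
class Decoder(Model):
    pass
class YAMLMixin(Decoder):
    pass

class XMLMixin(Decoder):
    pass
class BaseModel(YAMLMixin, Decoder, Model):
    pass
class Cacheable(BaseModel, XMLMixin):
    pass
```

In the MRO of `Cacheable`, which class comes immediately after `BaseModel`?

YAMLMixin

L[Cacheable] = Cacheable + merge(L[BaseModel], L[XMLMixin], [BaseModel XMLMixin])
  take BaseModel:  [BaseModel YAMLMixin Decoder Model object] + [XMLMixin Decoder Model object] + [BaseModel XMLMixin]
  take YAMLMixin:  [YAMLMixin Decoder Model object] + [XMLMixin Decoder Model object] + [XMLMixin]
  take XMLMixin:  [Decoder Model object] + [XMLMixin Decoder Model object] + [XMLMixin]
  take Decoder:  [Decoder Model object] + [Decoder Model object]
  take Model:  [Model object] + [Model object]
  take object:  [object] + [object]
MRO: Cacheable BaseModel YAMLMixin XMLMixin Decoder Model object
BaseModel is at position 1; next is YAMLMixin.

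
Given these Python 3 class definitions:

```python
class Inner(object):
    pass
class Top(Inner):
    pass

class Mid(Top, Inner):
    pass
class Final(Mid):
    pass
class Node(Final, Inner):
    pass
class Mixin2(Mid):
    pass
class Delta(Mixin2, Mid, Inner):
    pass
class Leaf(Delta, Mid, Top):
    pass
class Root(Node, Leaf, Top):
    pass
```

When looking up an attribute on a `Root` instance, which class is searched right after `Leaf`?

Delta

L[Root] = Root + merge(L[Node], L[Leaf], L[Top], [Node Leaf Top])
  take Node:  [Node Final Mid Top Inner object] + [Leaf Delta Mixin2 Mid Top Inner object] + [Top Inner object] + [Node Leaf Top]
  take Final:  [Final Mid Top Inner object] + [Leaf Delta Mixin2 Mid Top Inner object] + [Top Inner object] + [Leaf Top]
  take Leaf:  [Mid Top Inner object] + [Leaf Delta Mixin2 Mid Top Inner object] + [Top Inner object] + [Leaf Top]
  take Delta:  [Mid Top Inner object] + [Delta Mixin2 Mid Top Inner object] + [Top Inner object] + [Top]
  take Mixin2:  [Mid Top Inner object] + [Mixin2 Mid Top Inner object] + [Top Inner object] + [Top]
  take Mid:  [Mid Top Inner object] + [Mid Top Inner object] + [Top Inner object] + [Top]
  take Top:  [Top Inner object] + [Top Inner object] + [Top Inner object] + [Top]
  take Inner:  [Inner object] + [Inner object] + [Inner object]
  take object:  [object] + [object] + [object]
MRO: Root Node Final Leaf Delta Mixin2 Mid Top Inner object
Leaf is at position 3; next is Delta.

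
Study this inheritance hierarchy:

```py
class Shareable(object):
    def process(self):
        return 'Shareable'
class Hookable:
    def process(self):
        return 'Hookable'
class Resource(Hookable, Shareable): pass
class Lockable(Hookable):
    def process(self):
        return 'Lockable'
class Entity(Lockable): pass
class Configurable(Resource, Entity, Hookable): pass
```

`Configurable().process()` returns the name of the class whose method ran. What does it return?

L[Configurable] = Configurable + merge(L[Resource], L[Entity], L[Hookable], [Resource Entity Hookable])
  take Resource:  [Resource Hookable Shareable object] + [Entity Lockable Hookable object] + [Hookable object] + [Resource Entity Hookable]
  take Entity:  [Hookable Shareable object] + [Entity Lockable Hookable object] + [Hookable object] + [Entity Hookable]
  take Lockable:  [Hookable Shareable object] + [Lockable Hookable object] + [Hookable object] + [Hookable]
  take Hookable:  [Hookable Shareable object] + [Hookable object] + [Hookable object] + [Hookable]
  take Shareable:  [Shareable object] + [object] + [object]
  take object:  [object] + [object] + [object]
MRO: Configurable Resource Entity Lockable Hookable Shareable object
process is defined in: Hookable, Lockable, Shareable. First along the MRO is Lockable.

Lockable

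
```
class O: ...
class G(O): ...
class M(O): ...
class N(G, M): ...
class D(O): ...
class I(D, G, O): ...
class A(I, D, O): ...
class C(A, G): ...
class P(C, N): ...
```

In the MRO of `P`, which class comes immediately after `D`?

L[P] = P + merge(L[C], L[N], [C N])
  take C:  [C A I D G O object] + [N G M O object] + [C N]
  take A:  [A I D G O object] + [N G M O object] + [N]
  take I:  [I D G O object] + [N G M O object] + [N]
  take D:  [D G O object] + [N G M O object] + [N]
  take N:  [G O object] + [N G M O object] + [N]
  take G:  [G O object] + [G M O object]
  take M:  [O object] + [M O object]
  take O:  [O object] + [O object]
  take object:  [object] + [object]
MRO: P C A I D N G M O object
D is at position 4; next is N.

N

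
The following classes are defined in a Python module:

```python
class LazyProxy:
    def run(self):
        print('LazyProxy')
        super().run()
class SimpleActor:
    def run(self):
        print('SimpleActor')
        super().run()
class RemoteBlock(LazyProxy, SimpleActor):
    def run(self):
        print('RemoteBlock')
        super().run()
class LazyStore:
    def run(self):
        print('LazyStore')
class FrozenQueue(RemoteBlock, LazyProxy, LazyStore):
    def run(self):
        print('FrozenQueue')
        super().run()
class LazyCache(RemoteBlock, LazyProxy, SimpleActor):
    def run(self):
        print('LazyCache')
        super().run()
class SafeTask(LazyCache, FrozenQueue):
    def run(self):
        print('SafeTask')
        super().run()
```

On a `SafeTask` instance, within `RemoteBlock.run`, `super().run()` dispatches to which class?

LazyProxy

L[SafeTask] = SafeTask + merge(L[LazyCache], L[FrozenQueue], [LazyCache FrozenQueue])
  take LazyCache:  [LazyCache RemoteBlock LazyProxy SimpleActor object] + [FrozenQueue RemoteBlock LazyProxy SimpleActor LazyStore object] + [LazyCache FrozenQueue]
  take FrozenQueue:  [RemoteBlock LazyProxy SimpleActor object] + [FrozenQueue RemoteBlock LazyProxy SimpleActor LazyStore object] + [FrozenQueue]
  take RemoteBlock:  [RemoteBlock LazyProxy SimpleActor object] + [RemoteBlock LazyProxy SimpleActor LazyStore object]
  take LazyProxy:  [LazyProxy SimpleActor object] + [LazyProxy SimpleActor LazyStore object]
  take SimpleActor:  [SimpleActor object] + [SimpleActor LazyStore object]
  take LazyStore:  [object] + [LazyStore object]
  take object:  [object] + [object]
MRO: SafeTask LazyCache FrozenQueue RemoteBlock LazyProxy SimpleActor LazyStore object
super() in RemoteBlock.run on a SafeTask instance goes to the class after RemoteBlock in SafeTask's MRO: LazyProxy.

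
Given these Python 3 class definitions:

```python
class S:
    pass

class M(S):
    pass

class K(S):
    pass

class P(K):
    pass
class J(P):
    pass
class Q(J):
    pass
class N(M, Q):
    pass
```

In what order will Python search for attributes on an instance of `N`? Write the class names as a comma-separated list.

N, M, Q, J, P, K, S, object

L[N] = N + merge(L[M], L[Q], [M Q])
  take M:  [M S object] + [Q J P K S object] + [M Q]
  take Q:  [S object] + [Q J P K S object] + [Q]
  take J:  [S object] + [J P K S object]
  take P:  [S object] + [P K S object]
  take K:  [S object] + [K S object]
  take S:  [S object] + [S object]
  take object:  [object] + [object]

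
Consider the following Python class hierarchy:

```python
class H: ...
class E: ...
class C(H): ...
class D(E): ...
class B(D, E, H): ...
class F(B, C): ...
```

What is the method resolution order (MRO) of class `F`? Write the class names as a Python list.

[F, B, D, E, C, H, object]

L[F] = F + merge(L[B], L[C], [B C])
  take B:  [B D E H object] + [C H object] + [B C]
  take D:  [D E H object] + [C H object] + [C]
  take E:  [E H object] + [C H object] + [C]
  take C:  [H object] + [C H object] + [C]
  take H:  [H object] + [H object]
  take object:  [object] + [object]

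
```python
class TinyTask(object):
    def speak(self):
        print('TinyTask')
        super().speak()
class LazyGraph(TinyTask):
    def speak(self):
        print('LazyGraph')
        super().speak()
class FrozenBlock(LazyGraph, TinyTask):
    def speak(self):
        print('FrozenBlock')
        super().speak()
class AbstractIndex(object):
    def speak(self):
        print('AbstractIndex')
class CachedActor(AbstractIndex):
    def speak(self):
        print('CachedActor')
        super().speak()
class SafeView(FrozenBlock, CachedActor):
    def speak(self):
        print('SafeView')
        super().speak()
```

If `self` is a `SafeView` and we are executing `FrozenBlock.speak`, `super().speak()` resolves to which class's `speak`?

L[SafeView] = SafeView + merge(L[FrozenBlock], L[CachedActor], [FrozenBlock CachedActor])
  take FrozenBlock:  [FrozenBlock LazyGraph TinyTask object] + [CachedActor AbstractIndex object] + [FrozenBlock CachedActor]
  take LazyGraph:  [LazyGraph TinyTask object] + [CachedActor AbstractIndex object] + [CachedActor]
  take TinyTask:  [TinyTask object] + [CachedActor AbstractIndex object] + [CachedActor]
  take CachedActor:  [object] + [CachedActor AbstractIndex object] + [CachedActor]
  take AbstractIndex:  [object] + [AbstractIndex object]
  take object:  [object] + [object]
MRO: SafeView FrozenBlock LazyGraph TinyTask CachedActor AbstractIndex object
super() in FrozenBlock.speak on a SafeView instance goes to the class after FrozenBlock in SafeView's MRO: LazyGraph.

LazyGraph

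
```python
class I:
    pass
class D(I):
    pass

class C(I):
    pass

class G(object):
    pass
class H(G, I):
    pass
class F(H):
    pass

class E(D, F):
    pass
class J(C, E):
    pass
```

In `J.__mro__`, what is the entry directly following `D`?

F

L[J] = J + merge(L[C], L[E], [C E])
  take C:  [C I object] + [E D F H G I object] + [C E]
  take E:  [I object] + [E D F H G I object] + [E]
  take D:  [I object] + [D F H G I object]
  take F:  [I object] + [F H G I object]
  take H:  [I object] + [H G I object]
  take G:  [I object] + [G I object]
  take I:  [I object] + [I object]
  take object:  [object] + [object]
MRO: J C E D F H G I object
D is at position 3; next is F.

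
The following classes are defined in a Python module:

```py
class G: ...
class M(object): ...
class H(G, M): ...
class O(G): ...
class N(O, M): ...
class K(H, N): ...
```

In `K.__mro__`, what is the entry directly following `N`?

O

L[K] = K + merge(L[H], L[N], [H N])
  take H:  [H G M object] + [N O G M object] + [H N]
  take N:  [G M object] + [N O G M object] + [N]
  take O:  [G M object] + [O G M object]
  take G:  [G M object] + [G M object]
  take M:  [M object] + [M object]
  take object:  [object] + [object]
MRO: K H N O G M object
N is at position 2; next is O.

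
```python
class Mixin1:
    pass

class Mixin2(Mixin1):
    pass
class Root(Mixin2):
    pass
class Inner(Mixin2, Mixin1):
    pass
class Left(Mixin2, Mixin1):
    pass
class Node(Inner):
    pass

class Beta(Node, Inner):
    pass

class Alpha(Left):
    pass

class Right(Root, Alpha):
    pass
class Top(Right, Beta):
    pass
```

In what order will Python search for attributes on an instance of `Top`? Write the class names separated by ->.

Top -> Right -> Root -> Alpha -> Left -> Beta -> Node -> Inner -> Mixin2 -> Mixin1 -> object

L[Top] = Top + merge(L[Right], L[Beta], [Right Beta])
  take Right:  [Right Root Alpha Left Mixin2 Mixin1 object] + [Beta Node Inner Mixin2 Mixin1 object] + [Right Beta]
  take Root:  [Root Alpha Left Mixin2 Mixin1 object] + [Beta Node Inner Mixin2 Mixin1 object] + [Beta]
  take Alpha:  [Alpha Left Mixin2 Mixin1 object] + [Beta Node Inner Mixin2 Mixin1 object] + [Beta]
  take Left:  [Left Mixin2 Mixin1 object] + [Beta Node Inner Mixin2 Mixin1 object] + [Beta]
  take Beta:  [Mixin2 Mixin1 object] + [Beta Node Inner Mixin2 Mixin1 object] + [Beta]
  take Node:  [Mixin2 Mixin1 object] + [Node Inner Mixin2 Mixin1 object]
  take Inner:  [Mixin2 Mixin1 object] + [Inner Mixin2 Mixin1 object]
  take Mixin2:  [Mixin2 Mixin1 object] + [Mixin2 Mixin1 object]
  take Mixin1:  [Mixin1 object] + [Mixin1 object]
  take object:  [object] + [object]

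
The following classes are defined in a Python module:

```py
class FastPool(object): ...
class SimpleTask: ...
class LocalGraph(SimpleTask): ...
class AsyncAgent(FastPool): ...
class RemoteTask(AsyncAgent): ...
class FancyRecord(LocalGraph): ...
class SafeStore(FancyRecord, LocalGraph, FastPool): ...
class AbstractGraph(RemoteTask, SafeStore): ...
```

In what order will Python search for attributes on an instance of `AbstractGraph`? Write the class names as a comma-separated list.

L[AbstractGraph] = AbstractGraph + merge(L[RemoteTask], L[SafeStore], [RemoteTask SafeStore])
  take RemoteTask:  [RemoteTask AsyncAgent FastPool object] + [SafeStore FancyRecord LocalGraph SimpleTask FastPool object] + [RemoteTask SafeStore]
  take AsyncAgent:  [AsyncAgent FastPool object] + [SafeStore FancyRecord LocalGraph SimpleTask FastPool object] + [SafeStore]
  take SafeStore:  [FastPool object] + [SafeStore FancyRecord LocalGraph SimpleTask FastPool object] + [SafeStore]
  take FancyRecord:  [FastPool object] + [FancyRecord LocalGraph SimpleTask FastPool object]
  take LocalGraph:  [FastPool object] + [LocalGraph SimpleTask FastPool object]
  take SimpleTask:  [FastPool object] + [SimpleTask FastPool object]
  take FastPool:  [FastPool object] + [FastPool object]
  take object:  [object] + [object]

AbstractGraph, RemoteTask, AsyncAgent, SafeStore, FancyRecord, LocalGraph, SimpleTask, FastPool, object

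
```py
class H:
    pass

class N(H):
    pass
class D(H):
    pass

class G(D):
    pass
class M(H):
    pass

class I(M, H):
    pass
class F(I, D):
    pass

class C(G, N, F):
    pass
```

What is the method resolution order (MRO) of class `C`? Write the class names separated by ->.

L[C] = C + merge(L[G], L[N], L[F], [G N F])
  take G:  [G D H object] + [N H object] + [F I M D H object] + [G N F]
  take N:  [D H object] + [N H object] + [F I M D H object] + [N F]
  take F:  [D H object] + [H object] + [F I M D H object] + [F]
  take I:  [D H object] + [H object] + [I M D H object]
  take M:  [D H object] + [H object] + [M D H object]
  take D:  [D H object] + [H object] + [D H object]
  take H:  [H object] + [H object] + [H object]
  take object:  [object] + [object] + [object]

C -> G -> N -> F -> I -> M -> D -> H -> object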